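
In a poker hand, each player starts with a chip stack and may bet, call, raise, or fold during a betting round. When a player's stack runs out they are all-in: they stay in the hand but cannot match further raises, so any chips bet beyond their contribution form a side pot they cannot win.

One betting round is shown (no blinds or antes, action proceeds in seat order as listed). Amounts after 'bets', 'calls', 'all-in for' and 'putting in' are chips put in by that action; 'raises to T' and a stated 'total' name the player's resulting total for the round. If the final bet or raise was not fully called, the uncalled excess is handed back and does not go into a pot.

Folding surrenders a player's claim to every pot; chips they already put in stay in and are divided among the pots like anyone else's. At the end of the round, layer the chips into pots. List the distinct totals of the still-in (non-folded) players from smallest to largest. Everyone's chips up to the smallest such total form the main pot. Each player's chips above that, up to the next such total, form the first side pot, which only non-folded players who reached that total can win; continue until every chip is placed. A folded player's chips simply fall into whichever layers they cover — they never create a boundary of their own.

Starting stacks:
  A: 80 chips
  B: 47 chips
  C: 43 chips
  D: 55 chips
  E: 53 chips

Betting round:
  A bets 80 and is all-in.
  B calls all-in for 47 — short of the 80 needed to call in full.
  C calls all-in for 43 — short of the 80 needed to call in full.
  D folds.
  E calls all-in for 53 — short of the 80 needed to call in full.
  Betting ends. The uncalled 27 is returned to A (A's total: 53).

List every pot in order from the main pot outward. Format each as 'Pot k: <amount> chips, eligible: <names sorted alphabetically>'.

Contributions (after 27 returned to A): A=53, B=47, C=43, E=53
Folded: D
Pot levels (distinct totals of non-folded players): 43, 47, 53
Layer 1-43: 43 each from A, B, C, E = 43*4 = 172 chips; eligible A, B, C, E
Layer 44-47: 4 each from A, B, E = 4*3 = 12 chips; eligible A, B, E
Layer 48-53: 6 each from A, E = 6*2 = 12 chips; eligible A, E

Pot 1: 172 chips, eligible: A, B, C, E
Pot 2: 12 chips, eligible: A, B, E
Pot 3: 12 chips, eligible: A, E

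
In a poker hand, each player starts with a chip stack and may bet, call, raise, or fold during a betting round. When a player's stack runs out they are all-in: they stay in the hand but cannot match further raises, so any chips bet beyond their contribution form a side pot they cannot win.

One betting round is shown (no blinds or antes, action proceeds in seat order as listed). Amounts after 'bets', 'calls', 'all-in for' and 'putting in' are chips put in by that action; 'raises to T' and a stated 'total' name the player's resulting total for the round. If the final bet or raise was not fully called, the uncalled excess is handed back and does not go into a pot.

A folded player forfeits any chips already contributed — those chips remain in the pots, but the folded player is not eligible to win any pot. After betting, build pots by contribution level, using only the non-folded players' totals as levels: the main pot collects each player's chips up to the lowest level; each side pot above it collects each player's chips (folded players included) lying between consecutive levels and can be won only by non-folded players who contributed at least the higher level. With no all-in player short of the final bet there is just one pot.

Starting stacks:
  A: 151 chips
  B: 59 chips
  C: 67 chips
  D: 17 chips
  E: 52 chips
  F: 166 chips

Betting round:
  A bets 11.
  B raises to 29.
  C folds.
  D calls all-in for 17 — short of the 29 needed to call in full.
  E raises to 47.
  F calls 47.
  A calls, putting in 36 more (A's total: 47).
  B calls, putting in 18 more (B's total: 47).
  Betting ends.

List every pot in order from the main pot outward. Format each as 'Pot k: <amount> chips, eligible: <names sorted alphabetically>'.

Contributions: A=47, B=47, D=17, E=47, F=47
Folded: C
Pot levels (distinct totals of non-folded players): 17, 47
Layer 1-17: 17 each from A, B, D, E, F = 17*5 = 85 chips; eligible A, B, D, E, F
Layer 18-47: 30 each from A, B, E, F = 30*4 = 120 chips; eligible A, B, E, F

Pot 1: 85 chips, eligible: A, B, D, E, F
Pot 2: 120 chips, eligible: A, B, E, F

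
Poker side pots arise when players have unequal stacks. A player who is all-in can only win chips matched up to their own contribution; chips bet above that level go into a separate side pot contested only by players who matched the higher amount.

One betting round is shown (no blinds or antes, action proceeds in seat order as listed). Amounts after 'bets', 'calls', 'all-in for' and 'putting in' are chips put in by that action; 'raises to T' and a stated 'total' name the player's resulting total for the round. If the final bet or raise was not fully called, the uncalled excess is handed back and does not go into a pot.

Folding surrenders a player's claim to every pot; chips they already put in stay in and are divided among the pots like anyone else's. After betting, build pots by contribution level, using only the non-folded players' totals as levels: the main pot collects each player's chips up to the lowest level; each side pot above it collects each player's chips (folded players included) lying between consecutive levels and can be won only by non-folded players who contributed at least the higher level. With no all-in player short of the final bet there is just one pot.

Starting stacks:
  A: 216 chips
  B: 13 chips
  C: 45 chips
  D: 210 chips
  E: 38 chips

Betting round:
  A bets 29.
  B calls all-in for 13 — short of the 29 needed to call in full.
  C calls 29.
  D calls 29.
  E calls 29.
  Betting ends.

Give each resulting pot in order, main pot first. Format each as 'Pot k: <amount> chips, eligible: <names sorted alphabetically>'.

Contributions: A=29, B=13, C=29, D=29, E=29
Pot levels (distinct totals of non-folded players): 13, 29
Layer 1-13: 13 each from A, B, C, D, E = 13*5 = 65 chips; eligible A, B, C, D, E
Layer 14-29: 16 each from A, C, D, E = 16*4 = 64 chips; eligible A, C, D, E

Pot 1: 65 chips, eligible: A, B, C, D, E
Pot 2: 64 chips, eligible: A, C, D, E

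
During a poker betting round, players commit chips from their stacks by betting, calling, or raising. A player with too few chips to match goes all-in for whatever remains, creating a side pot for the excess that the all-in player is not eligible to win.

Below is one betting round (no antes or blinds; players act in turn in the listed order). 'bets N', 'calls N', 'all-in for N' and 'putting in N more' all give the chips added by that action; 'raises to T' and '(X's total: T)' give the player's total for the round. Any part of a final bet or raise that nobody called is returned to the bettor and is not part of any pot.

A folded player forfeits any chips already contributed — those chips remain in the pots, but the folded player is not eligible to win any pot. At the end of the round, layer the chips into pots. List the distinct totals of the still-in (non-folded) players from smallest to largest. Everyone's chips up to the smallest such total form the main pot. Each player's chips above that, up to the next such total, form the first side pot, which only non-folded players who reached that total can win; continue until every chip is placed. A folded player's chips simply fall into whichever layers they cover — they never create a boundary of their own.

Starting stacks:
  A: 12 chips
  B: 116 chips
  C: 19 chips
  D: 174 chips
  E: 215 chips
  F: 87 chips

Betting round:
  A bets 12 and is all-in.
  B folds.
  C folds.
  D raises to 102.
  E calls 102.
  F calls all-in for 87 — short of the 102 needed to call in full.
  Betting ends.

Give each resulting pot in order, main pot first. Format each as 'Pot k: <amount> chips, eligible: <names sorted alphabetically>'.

Contributions: A=12, D=102, E=102, F=87
Folded: B, C
Pot levels (distinct totals of non-folded players): 12, 87, 102
Layer 1-12: 12 each from A, D, E, F = 12*4 = 48 chips; eligible A, D, E, F
Layer 13-87: 75 each from D, E, F = 75*3 = 225 chips; eligible D, E, F
Layer 88-102: 15 each from D, E = 15*2 = 30 chips; eligible D, E

Pot 1: 48 chips, eligible: A, D, E, F
Pot 2: 225 chips, eligible: D, E, F
Pot 3: 30 chips, eligible: D, E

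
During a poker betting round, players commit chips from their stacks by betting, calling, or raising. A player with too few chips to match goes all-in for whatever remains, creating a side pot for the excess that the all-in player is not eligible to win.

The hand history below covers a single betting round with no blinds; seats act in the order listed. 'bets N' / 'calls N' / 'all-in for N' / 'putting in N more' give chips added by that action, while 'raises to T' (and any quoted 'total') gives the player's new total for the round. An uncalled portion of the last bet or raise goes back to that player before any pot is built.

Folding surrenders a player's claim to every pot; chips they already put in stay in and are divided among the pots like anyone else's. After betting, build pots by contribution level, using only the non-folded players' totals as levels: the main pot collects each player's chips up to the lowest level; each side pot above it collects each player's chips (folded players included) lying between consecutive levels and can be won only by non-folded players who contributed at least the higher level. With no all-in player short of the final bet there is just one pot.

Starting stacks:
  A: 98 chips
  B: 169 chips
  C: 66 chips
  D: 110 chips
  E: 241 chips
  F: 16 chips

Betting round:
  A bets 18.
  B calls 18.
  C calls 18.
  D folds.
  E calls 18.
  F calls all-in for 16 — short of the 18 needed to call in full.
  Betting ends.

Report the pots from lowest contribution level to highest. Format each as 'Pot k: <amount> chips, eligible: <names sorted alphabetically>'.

Pot 1: 80 chips, eligible: A, B, C, E, F
Pot 2: 8 chips, eligible: A, B, C, E

Derivation:
Contributions: A=18, B=18, C=18, E=18, F=16
Folded: D
Pot levels (distinct totals of non-folded players): 16, 18
Layer 1-16: 16 each from A, B, C, E, F = 16*5 = 80 chips; eligible A, B, C, E, F
Layer 17-18: 2 each from A, B, C, E = 2*4 = 8 chips; eligible A, B, C, E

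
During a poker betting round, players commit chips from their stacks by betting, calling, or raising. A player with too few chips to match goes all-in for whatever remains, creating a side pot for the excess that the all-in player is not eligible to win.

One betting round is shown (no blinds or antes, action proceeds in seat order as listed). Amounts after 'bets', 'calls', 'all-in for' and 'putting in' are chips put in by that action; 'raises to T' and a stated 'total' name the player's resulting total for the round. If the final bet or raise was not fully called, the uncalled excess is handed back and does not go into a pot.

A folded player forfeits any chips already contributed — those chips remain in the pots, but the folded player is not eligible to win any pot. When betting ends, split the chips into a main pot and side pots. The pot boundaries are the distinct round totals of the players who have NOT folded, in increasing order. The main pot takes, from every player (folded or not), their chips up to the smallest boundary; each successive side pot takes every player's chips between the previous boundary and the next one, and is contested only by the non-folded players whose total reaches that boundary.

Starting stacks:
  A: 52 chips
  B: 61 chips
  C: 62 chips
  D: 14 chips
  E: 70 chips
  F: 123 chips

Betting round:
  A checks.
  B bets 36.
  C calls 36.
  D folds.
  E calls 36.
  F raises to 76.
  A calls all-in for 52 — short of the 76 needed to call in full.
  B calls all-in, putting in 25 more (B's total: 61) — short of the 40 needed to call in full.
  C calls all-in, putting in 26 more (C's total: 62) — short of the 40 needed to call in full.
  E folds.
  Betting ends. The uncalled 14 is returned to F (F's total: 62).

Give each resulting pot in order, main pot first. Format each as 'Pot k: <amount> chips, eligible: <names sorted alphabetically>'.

Pot 1: 244 chips, eligible: A, B, C, F
Pot 2: 27 chips, eligible: B, C, F
Pot 3: 2 chips, eligible: C, F

Derivation:
Contributions (after 14 returned to F): A=52, B=61, C=62, E=36, F=62
Folded: D, E
Pot levels (distinct totals of non-folded players): 52, 61, 62
Layer 1-52: A 52 + B 52 + C 52 + E 36 + F 52 = 244 chips; eligible A, B, C, F
Layer 53-61: 9 each from B, C, F = 9*3 = 27 chips; eligible B, C, F
Layer 62-62: 1 each from C, F = 1*2 = 2 chips; eligible C, F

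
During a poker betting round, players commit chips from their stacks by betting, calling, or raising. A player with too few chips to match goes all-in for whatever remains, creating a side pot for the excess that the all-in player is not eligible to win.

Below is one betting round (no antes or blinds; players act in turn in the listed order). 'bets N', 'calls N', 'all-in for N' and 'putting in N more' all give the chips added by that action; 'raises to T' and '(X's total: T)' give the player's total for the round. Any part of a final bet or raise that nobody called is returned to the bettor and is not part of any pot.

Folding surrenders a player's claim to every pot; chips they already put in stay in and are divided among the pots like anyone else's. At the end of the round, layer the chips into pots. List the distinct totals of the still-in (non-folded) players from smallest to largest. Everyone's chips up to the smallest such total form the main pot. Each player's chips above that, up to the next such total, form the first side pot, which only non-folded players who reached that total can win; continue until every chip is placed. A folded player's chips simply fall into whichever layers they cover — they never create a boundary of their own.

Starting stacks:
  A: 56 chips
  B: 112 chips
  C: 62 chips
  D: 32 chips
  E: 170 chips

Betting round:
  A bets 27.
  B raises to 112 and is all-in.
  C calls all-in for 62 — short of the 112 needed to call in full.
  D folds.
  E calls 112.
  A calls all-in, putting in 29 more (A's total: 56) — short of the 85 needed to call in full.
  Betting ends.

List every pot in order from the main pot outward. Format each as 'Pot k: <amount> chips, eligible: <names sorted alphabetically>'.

Contributions: A=56, B=112, C=62, E=112
Folded: D
Pot levels (distinct totals of non-folded players): 56, 62, 112
Layer 1-56: 56 each from A, B, C, E = 56*4 = 224 chips; eligible A, B, C, E
Layer 57-62: 6 each from B, C, E = 6*3 = 18 chips; eligible B, C, E
Layer 63-112: 50 each from B, E = 50*2 = 100 chips; eligible B, E

Pot 1: 224 chips, eligible: A, B, C, E
Pot 2: 18 chips, eligible: B, C, E
Pot 3: 100 chips, eligible: B, E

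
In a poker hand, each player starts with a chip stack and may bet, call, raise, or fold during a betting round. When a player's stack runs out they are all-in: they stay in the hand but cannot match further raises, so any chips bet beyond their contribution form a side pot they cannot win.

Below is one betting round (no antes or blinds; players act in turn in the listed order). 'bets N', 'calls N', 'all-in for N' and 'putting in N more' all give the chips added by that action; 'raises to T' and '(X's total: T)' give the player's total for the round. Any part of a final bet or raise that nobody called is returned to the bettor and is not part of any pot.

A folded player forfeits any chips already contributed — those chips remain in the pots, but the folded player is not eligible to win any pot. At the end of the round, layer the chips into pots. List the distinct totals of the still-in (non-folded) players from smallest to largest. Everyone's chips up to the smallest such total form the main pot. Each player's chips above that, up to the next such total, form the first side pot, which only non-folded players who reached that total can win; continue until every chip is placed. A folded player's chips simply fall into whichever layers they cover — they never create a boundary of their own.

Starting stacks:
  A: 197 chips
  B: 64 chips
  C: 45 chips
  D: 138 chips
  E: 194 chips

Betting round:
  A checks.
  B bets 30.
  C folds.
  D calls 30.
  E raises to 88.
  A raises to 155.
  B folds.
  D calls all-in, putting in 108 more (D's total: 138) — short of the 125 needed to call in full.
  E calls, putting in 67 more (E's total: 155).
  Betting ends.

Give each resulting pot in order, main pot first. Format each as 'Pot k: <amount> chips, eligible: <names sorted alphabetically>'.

Contributions: A=155, B=30, D=138, E=155
Folded: B, C
Pot levels (distinct totals of non-folded players): 138, 155
Layer 1-138: A 138 + B 30 + D 138 + E 138 = 444 chips; eligible A, D, E
Layer 139-155: 17 each from A, E = 17*2 = 34 chips; eligible A, E

Pot 1: 444 chips, eligible: A, D, E
Pot 2: 34 chips, eligible: A, E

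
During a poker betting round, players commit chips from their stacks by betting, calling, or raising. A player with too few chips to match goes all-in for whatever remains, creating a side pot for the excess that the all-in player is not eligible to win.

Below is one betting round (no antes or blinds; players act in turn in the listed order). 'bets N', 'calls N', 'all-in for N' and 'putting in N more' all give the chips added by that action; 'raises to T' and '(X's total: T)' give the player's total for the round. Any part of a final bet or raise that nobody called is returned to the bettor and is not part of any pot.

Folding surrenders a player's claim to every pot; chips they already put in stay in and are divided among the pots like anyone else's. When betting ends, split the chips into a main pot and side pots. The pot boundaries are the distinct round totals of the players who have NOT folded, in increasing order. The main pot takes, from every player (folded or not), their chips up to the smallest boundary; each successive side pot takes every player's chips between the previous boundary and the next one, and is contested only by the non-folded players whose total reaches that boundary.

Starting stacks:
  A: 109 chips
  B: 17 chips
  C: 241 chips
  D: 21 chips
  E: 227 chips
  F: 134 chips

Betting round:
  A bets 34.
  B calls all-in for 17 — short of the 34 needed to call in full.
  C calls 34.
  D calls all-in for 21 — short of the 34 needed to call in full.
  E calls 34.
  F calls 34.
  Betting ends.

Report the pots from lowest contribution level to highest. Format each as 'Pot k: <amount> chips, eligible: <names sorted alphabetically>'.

Contributions: A=34, B=17, C=34, D=21, E=34, F=34
Pot levels (distinct totals of non-folded players): 17, 21, 34
Layer 1-17: 17 each from A, B, C, D, E, F = 17*6 = 102 chips; eligible A, B, C, D, E, F
Layer 18-21: 4 each from A, C, D, E, F = 4*5 = 20 chips; eligible A, C, D, E, F
Layer 22-34: 13 each from A, C, E, F = 13*4 = 52 chips; eligible A, C, E, F

Pot 1: 102 chips, eligible: A, B, C, D, E, F
Pot 2: 20 chips, eligible: A, C, D, E, F
Pot 3: 52 chips, eligible: A, C, E, F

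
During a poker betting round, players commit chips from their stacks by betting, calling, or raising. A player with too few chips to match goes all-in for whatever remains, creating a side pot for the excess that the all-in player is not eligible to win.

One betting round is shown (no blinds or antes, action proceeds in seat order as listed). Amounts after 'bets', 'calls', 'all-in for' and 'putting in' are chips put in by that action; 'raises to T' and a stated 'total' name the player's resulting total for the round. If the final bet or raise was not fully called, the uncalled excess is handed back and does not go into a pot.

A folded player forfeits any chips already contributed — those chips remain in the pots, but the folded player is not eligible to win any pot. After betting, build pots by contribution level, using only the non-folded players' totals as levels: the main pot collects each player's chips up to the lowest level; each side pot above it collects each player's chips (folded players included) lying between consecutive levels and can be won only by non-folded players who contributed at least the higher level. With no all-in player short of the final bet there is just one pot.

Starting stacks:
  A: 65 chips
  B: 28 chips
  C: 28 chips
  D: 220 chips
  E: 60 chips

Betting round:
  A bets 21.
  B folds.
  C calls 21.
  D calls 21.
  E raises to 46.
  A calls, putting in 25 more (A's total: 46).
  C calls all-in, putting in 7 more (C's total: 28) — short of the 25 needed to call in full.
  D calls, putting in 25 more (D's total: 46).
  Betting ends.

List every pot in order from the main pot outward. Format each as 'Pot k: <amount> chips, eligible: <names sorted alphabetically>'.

Contributions: A=46, C=28, D=46, E=46
Folded: B
Pot levels (distinct totals of non-folded players): 28, 46
Layer 1-28: 28 each from A, C, D, E = 28*4 = 112 chips; eligible A, C, D, E
Layer 29-46: 18 each from A, D, E = 18*3 = 54 chips; eligible A, D, E

Pot 1: 112 chips, eligible: A, C, D, E
Pot 2: 54 chips, eligible: A, D, E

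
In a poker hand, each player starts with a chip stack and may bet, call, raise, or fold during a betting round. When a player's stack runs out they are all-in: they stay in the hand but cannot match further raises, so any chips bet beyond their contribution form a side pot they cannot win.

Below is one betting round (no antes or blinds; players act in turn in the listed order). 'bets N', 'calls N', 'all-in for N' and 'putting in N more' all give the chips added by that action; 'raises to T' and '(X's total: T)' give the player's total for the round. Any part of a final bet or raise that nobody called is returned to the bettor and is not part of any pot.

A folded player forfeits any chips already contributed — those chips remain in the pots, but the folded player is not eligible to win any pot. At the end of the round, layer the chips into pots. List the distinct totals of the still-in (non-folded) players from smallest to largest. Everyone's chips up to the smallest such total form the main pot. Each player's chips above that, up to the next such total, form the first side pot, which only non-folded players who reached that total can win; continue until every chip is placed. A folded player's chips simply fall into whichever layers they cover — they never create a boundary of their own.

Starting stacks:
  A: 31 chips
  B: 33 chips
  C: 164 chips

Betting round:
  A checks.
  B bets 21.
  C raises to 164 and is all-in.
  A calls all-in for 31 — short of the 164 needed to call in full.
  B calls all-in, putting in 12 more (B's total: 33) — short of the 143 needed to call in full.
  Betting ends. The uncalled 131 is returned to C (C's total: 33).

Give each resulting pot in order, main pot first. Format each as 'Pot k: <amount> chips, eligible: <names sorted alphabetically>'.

Contributions (after 131 returned to C): A=31, B=33, C=33
Pot levels (distinct totals of non-folded players): 31, 33
Layer 1-31: 31 each from A, B, C = 31*3 = 93 chips; eligible A, B, C
Layer 32-33: 2 each from B, C = 2*2 = 4 chips; eligible B, C

Pot 1: 93 chips, eligible: A, B, C
Pot 2: 4 chips, eligible: B, C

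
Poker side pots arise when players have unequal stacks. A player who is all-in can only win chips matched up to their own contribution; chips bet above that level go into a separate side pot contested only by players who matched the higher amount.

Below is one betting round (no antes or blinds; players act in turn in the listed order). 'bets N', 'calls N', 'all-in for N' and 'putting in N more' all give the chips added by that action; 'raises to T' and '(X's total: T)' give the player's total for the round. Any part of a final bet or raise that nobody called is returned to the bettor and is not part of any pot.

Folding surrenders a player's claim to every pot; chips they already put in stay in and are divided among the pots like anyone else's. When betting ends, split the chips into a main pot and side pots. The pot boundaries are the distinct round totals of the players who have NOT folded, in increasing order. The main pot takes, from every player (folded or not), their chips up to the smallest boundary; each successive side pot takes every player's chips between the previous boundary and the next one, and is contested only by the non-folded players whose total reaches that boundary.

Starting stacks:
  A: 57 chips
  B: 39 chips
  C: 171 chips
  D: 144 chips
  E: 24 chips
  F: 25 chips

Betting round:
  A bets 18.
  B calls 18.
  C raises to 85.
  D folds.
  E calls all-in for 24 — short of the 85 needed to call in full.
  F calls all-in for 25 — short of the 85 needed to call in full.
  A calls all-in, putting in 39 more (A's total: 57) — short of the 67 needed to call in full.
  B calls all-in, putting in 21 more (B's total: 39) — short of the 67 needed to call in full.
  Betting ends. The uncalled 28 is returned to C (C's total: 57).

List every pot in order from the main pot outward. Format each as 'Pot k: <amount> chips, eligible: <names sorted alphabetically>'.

Pot 1: 120 chips, eligible: A, B, C, E, F
Pot 2: 4 chips, eligible: A, B, C, F
Pot 3: 42 chips, eligible: A, B, C
Pot 4: 36 chips, eligible: A, C

Derivation:
Contributions (after 28 returned to C): A=57, B=39, C=57, E=24, F=25
Folded: D
Pot levels (distinct totals of non-folded players): 24, 25, 39, 57
Layer 1-24: 24 each from A, B, C, E, F = 24*5 = 120 chips; eligible A, B, C, E, F
Layer 25-25: 1 each from A, B, C, F = 1*4 = 4 chips; eligible A, B, C, F
Layer 26-39: 14 each from A, B, C = 14*3 = 42 chips; eligible A, B, C
Layer 40-57: 18 each from A, C = 18*2 = 36 chips; eligible A, C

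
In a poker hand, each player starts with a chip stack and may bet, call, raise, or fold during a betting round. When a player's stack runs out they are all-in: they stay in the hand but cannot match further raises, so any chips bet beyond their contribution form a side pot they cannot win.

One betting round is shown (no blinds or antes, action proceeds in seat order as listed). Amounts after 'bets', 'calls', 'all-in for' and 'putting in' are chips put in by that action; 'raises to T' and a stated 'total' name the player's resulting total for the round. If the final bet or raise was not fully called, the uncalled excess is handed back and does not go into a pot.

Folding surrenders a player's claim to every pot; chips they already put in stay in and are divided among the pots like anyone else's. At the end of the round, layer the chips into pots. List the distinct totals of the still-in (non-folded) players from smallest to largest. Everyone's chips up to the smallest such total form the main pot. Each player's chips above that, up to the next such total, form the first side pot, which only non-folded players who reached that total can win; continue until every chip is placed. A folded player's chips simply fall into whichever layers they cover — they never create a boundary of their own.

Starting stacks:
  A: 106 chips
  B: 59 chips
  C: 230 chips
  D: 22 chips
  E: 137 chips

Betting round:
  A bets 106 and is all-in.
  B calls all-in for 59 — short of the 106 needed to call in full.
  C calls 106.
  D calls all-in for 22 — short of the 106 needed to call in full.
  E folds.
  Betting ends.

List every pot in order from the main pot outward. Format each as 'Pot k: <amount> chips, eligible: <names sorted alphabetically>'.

Contributions: A=106, B=59, C=106, D=22
Folded: E
Pot levels (distinct totals of non-folded players): 22, 59, 106
Layer 1-22: 22 each from A, B, C, D = 22*4 = 88 chips; eligible A, B, C, D
Layer 23-59: 37 each from A, B, C = 37*3 = 111 chips; eligible A, B, C
Layer 60-106: 47 each from A, C = 47*2 = 94 chips; eligible A, C

Pot 1: 88 chips, eligible: A, B, C, D
Pot 2: 111 chips, eligible: A, B, C
Pot 3: 94 chips, eligible: A, C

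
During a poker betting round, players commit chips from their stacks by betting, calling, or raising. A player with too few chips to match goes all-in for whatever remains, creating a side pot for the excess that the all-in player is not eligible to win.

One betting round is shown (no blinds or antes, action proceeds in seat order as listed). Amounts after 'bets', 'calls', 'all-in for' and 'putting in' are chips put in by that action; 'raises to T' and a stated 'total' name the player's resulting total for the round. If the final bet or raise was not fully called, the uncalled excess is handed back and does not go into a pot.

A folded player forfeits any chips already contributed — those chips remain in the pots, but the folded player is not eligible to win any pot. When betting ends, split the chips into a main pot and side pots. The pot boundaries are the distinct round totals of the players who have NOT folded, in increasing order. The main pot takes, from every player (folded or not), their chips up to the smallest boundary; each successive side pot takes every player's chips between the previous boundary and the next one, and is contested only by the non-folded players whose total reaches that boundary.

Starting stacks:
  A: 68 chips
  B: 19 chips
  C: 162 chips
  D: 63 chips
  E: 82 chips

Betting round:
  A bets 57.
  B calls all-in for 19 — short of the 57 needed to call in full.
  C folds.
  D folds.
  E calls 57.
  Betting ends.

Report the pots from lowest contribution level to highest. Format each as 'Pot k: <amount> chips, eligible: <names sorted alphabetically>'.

Contributions: A=57, B=19, E=57
Folded: C, D
Pot levels (distinct totals of non-folded players): 19, 57
Layer 1-19: 19 each from A, B, E = 19*3 = 57 chips; eligible A, B, E
Layer 20-57: 38 each from A, E = 38*2 = 76 chips; eligible A, E

Pot 1: 57 chips, eligible: A, B, E
Pot 2: 76 chips, eligible: A, E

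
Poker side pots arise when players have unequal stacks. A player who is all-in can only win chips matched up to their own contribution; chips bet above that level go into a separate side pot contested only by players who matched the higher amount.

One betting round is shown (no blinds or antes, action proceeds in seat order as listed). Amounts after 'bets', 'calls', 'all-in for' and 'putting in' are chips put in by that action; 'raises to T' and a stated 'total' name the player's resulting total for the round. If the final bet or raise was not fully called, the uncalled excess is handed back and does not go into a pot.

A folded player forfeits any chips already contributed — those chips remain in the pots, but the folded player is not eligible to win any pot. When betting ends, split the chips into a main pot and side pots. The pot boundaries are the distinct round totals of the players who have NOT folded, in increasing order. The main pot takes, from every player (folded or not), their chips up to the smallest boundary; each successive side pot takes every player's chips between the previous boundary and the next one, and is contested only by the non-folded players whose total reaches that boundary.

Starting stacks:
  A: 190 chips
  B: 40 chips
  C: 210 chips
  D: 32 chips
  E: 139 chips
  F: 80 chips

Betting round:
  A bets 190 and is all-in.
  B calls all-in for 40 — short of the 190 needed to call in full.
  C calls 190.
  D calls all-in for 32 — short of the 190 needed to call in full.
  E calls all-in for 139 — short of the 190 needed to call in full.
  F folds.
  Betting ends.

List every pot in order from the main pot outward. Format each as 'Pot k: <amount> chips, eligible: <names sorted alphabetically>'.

Contributions: A=190, B=40, C=190, D=32, E=139
Folded: F
Pot levels (distinct totals of non-folded players): 32, 40, 139, 190
Layer 1-32: 32 each from A, B, C, D, E = 32*5 = 160 chips; eligible A, B, C, D, E
Layer 33-40: 8 each from A, B, C, E = 8*4 = 32 chips; eligible A, B, C, E
Layer 41-139: 99 each from A, C, E = 99*3 = 297 chips; eligible A, C, E
Layer 140-190: 51 each from A, C = 51*2 = 102 chips; eligible A, C

Pot 1: 160 chips, eligible: A, B, C, D, E
Pot 2: 32 chips, eligible: A, B, C, E
Pot 3: 297 chips, eligible: A, C, E
Pot 4: 102 chips, eligible: A, C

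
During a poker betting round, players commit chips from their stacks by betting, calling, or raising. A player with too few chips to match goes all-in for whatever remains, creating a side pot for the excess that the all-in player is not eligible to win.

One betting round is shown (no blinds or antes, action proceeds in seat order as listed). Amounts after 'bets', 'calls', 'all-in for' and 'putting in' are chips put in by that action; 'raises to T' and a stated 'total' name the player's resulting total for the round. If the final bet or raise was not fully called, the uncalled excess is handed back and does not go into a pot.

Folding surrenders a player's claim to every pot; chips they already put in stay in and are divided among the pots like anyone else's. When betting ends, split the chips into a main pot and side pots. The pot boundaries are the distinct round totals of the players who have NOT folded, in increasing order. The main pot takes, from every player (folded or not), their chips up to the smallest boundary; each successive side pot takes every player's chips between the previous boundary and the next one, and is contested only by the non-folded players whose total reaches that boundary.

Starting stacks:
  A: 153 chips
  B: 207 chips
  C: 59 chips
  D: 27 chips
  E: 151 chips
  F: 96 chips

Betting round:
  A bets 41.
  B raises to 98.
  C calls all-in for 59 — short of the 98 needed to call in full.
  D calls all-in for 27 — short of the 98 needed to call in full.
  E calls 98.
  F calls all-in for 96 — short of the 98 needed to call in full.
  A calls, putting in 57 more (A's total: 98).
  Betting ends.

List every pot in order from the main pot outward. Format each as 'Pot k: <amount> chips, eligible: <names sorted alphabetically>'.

Contributions: A=98, B=98, C=59, D=27, E=98, F=96
Pot levels (distinct totals of non-folded players): 27, 59, 96, 98
Layer 1-27: 27 each from A, B, C, D, E, F = 27*6 = 162 chips; eligible A, B, C, D, E, F
Layer 28-59: 32 each from A, B, C, E, F = 32*5 = 160 chips; eligible A, B, C, E, F
Layer 60-96: 37 each from A, B, E, F = 37*4 = 148 chips; eligible A, B, E, F
Layer 97-98: 2 each from A, B, E = 2*3 = 6 chips; eligible A, B, E

Pot 1: 162 chips, eligible: A, B, C, D, E, F
Pot 2: 160 chips, eligible: A, B, C, E, F
Pot 3: 148 chips, eligible: A, B, E, F
Pot 4: 6 chips, eligible: A, B, E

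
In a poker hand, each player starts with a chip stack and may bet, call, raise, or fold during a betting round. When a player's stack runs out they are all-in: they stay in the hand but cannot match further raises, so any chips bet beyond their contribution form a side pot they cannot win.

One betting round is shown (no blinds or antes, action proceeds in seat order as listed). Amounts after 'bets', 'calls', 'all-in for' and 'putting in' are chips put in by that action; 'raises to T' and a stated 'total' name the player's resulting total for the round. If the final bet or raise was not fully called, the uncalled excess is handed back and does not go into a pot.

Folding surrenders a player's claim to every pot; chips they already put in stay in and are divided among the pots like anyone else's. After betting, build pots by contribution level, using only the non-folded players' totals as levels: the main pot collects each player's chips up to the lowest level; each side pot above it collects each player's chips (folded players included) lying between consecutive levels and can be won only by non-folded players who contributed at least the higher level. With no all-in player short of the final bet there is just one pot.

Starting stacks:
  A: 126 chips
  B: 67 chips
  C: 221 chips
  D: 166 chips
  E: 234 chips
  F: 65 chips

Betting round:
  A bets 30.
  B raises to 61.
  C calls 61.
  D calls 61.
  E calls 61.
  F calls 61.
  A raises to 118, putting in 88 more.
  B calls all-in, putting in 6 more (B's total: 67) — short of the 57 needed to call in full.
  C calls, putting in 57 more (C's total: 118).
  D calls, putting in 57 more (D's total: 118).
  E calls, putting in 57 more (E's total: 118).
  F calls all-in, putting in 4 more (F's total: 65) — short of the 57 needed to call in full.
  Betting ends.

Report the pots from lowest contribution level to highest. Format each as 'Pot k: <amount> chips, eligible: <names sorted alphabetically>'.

Contributions: A=118, B=67, C=118, D=118, E=118, F=65
Pot levels (distinct totals of non-folded players): 65, 67, 118
Layer 1-65: 65 each from A, B, C, D, E, F = 65*6 = 390 chips; eligible A, B, C, D, E, F
Layer 66-67: 2 each from A, B, C, D, E = 2*5 = 10 chips; eligible A, B, C, D, E
Layer 68-118: 51 each from A, C, D, E = 51*4 = 204 chips; eligible A, C, D, E

Pot 1: 390 chips, eligible: A, B, C, D, E, F
Pot 2: 10 chips, eligible: A, B, C, D, E
Pot 3: 204 chips, eligible: A, C, D, E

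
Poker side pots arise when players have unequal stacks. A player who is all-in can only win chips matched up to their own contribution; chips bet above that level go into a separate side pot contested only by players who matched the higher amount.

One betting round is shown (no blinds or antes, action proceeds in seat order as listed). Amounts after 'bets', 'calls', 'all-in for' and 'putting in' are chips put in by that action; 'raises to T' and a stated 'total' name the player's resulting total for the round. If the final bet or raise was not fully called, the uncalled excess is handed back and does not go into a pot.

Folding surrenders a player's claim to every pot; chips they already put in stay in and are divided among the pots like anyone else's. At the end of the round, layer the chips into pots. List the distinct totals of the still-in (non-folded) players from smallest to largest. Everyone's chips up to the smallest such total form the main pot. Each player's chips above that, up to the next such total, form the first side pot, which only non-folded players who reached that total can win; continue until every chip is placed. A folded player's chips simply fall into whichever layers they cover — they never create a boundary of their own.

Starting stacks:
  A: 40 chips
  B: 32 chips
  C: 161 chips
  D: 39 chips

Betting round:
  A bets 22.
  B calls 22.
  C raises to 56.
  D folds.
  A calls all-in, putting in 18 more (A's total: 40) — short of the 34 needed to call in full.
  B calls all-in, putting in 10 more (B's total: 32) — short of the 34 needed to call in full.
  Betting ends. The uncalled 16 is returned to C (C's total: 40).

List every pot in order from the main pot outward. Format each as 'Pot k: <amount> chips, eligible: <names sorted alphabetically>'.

Pot 1: 96 chips, eligible: A, B, C
Pot 2: 16 chips, eligible: A, C

Derivation:
Contributions (after 16 returned to C): A=40, B=32, C=40
Folded: D
Pot levels (distinct totals of non-folded players): 32, 40
Layer 1-32: 32 each from A, B, C = 32*3 = 96 chips; eligible A, B, C
Layer 33-40: 8 each from A, C = 8*2 = 16 chips; eligible A, C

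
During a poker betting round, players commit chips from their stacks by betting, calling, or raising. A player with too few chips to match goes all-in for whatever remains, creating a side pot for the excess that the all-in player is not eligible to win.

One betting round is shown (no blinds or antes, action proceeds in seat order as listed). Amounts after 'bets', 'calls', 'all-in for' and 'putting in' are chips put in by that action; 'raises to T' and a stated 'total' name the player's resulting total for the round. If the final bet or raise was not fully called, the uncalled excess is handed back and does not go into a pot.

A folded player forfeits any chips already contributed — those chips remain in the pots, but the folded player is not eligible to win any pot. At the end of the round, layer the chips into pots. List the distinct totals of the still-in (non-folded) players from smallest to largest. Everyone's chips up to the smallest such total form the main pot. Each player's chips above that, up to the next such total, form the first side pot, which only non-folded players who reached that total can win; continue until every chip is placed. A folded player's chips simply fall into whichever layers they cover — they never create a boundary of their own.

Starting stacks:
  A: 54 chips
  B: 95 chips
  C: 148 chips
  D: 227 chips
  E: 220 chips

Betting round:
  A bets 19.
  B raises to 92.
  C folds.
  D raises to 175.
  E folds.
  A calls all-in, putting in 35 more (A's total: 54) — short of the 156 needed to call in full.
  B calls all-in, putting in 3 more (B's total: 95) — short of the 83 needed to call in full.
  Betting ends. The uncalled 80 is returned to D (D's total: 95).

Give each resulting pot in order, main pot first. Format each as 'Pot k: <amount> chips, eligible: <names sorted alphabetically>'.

Contributions (after 80 returned to D): A=54, B=95, D=95
Folded: C, E
Pot levels (distinct totals of non-folded players): 54, 95
Layer 1-54: 54 each from A, B, D = 54*3 = 162 chips; eligible A, B, D
Layer 55-95: 41 each from B, D = 41*2 = 82 chips; eligible B, D

Pot 1: 162 chips, eligible: A, B, D
Pot 2: 82 chips, eligible: B, D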